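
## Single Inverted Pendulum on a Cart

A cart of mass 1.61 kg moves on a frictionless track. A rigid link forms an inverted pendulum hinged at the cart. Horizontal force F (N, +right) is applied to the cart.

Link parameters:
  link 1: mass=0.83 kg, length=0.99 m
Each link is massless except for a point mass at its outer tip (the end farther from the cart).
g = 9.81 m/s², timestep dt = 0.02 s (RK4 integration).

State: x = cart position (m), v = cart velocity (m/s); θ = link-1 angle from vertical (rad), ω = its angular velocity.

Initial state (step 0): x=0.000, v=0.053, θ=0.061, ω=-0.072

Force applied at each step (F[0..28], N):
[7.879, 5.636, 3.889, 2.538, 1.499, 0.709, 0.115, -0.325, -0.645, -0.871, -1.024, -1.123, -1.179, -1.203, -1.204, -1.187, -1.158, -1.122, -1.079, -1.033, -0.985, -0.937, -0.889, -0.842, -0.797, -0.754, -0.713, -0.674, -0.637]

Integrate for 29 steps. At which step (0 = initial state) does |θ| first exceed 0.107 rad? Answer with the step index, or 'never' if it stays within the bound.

Answer: never

Derivation:
apply F[0]=+7.879 → step 1: x=0.002, v=0.145, θ=0.059, ω=-0.153
apply F[1]=+5.636 → step 2: x=0.006, v=0.209, θ=0.055, ω=-0.206
apply F[2]=+3.889 → step 3: x=0.010, v=0.252, θ=0.051, ω=-0.239
apply F[3]=+2.538 → step 4: x=0.015, v=0.278, θ=0.046, ω=-0.256
apply F[4]=+1.499 → step 5: x=0.021, v=0.293, θ=0.041, ω=-0.262
apply F[5]=+0.709 → step 6: x=0.027, v=0.298, θ=0.035, ω=-0.259
apply F[6]=+0.115 → step 7: x=0.033, v=0.296, θ=0.030, ω=-0.251
apply F[7]=-0.325 → step 8: x=0.039, v=0.289, θ=0.025, ω=-0.239
apply F[8]=-0.645 → step 9: x=0.044, v=0.279, θ=0.021, ω=-0.224
apply F[9]=-0.871 → step 10: x=0.050, v=0.266, θ=0.016, ω=-0.207
apply F[10]=-1.024 → step 11: x=0.055, v=0.252, θ=0.013, ω=-0.190
apply F[11]=-1.123 → step 12: x=0.060, v=0.237, θ=0.009, ω=-0.173
apply F[12]=-1.179 → step 13: x=0.065, v=0.221, θ=0.006, ω=-0.156
apply F[13]=-1.203 → step 14: x=0.069, v=0.206, θ=0.003, ω=-0.139
apply F[14]=-1.204 → step 15: x=0.073, v=0.191, θ=0.000, ω=-0.124
apply F[15]=-1.187 → step 16: x=0.076, v=0.176, θ=-0.002, ω=-0.109
apply F[16]=-1.158 → step 17: x=0.080, v=0.162, θ=-0.004, ω=-0.096
apply F[17]=-1.122 → step 18: x=0.083, v=0.149, θ=-0.006, ω=-0.083
apply F[18]=-1.079 → step 19: x=0.086, v=0.136, θ=-0.008, ω=-0.072
apply F[19]=-1.033 → step 20: x=0.088, v=0.124, θ=-0.009, ω=-0.061
apply F[20]=-0.985 → step 21: x=0.091, v=0.113, θ=-0.010, ω=-0.052
apply F[21]=-0.937 → step 22: x=0.093, v=0.102, θ=-0.011, ω=-0.043
apply F[22]=-0.889 → step 23: x=0.095, v=0.092, θ=-0.012, ω=-0.036
apply F[23]=-0.842 → step 24: x=0.097, v=0.083, θ=-0.013, ω=-0.029
apply F[24]=-0.797 → step 25: x=0.098, v=0.075, θ=-0.013, ω=-0.023
apply F[25]=-0.754 → step 26: x=0.100, v=0.067, θ=-0.013, ω=-0.017
apply F[26]=-0.713 → step 27: x=0.101, v=0.059, θ=-0.014, ω=-0.012
apply F[27]=-0.674 → step 28: x=0.102, v=0.052, θ=-0.014, ω=-0.008
apply F[28]=-0.637 → step 29: x=0.103, v=0.046, θ=-0.014, ω=-0.004
max |θ| = 0.061 ≤ 0.107 over all 30 states.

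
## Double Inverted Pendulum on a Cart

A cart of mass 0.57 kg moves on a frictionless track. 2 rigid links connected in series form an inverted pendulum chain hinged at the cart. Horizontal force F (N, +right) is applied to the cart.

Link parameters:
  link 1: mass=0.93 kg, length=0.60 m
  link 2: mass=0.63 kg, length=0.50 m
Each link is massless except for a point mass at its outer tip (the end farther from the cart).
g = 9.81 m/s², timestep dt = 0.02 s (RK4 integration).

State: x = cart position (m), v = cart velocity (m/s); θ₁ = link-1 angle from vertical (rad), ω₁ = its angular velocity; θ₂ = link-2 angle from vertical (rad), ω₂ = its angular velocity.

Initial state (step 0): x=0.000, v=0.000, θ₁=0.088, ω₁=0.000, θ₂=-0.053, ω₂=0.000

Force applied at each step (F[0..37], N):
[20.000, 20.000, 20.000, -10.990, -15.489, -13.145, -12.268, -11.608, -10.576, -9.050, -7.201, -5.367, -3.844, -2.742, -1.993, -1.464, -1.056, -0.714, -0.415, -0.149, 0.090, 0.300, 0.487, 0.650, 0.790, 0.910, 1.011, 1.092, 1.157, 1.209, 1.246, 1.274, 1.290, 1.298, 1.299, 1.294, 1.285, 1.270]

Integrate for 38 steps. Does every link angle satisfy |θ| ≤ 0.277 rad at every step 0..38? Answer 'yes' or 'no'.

apply F[0]=+20.000 → step 1: x=0.006, v=0.645, θ₁=0.078, ω₁=-1.007, θ₂=-0.054, ω₂=-0.112
apply F[1]=+20.000 → step 2: x=0.026, v=1.310, θ₁=0.047, ω₁=-2.064, θ₂=-0.057, ω₂=-0.196
apply F[2]=+20.000 → step 3: x=0.059, v=2.003, θ₁=-0.005, ω₁=-3.197, θ₂=-0.062, ω₂=-0.232
apply F[3]=-10.990 → step 4: x=0.095, v=1.628, θ₁=-0.063, ω₁=-2.582, θ₂=-0.066, ω₂=-0.242
apply F[4]=-15.489 → step 5: x=0.123, v=1.128, θ₁=-0.106, ω₁=-1.783, θ₂=-0.071, ω₂=-0.231
apply F[5]=-13.145 → step 6: x=0.141, v=0.738, θ₁=-0.136, ω₁=-1.190, θ₂=-0.076, ω₂=-0.196
apply F[6]=-12.268 → step 7: x=0.153, v=0.400, θ₁=-0.155, ω₁=-0.698, θ₂=-0.079, ω₂=-0.142
apply F[7]=-11.608 → step 8: x=0.158, v=0.097, θ₁=-0.164, ω₁=-0.273, θ₂=-0.081, ω₂=-0.078
apply F[8]=-10.576 → step 9: x=0.157, v=-0.167, θ₁=-0.166, ω₁=0.085, θ₂=-0.082, ω₂=-0.012
apply F[9]=-9.050 → step 10: x=0.152, v=-0.383, θ₁=-0.162, ω₁=0.365, θ₂=-0.082, ω₂=0.051
apply F[10]=-7.201 → step 11: x=0.142, v=-0.543, θ₁=-0.153, ω₁=0.559, θ₂=-0.080, ω₂=0.106
apply F[11]=-5.367 → step 12: x=0.130, v=-0.650, θ₁=-0.140, ω₁=0.672, θ₂=-0.077, ω₂=0.153
apply F[12]=-3.844 → step 13: x=0.117, v=-0.713, θ₁=-0.126, ω₁=0.720, θ₂=-0.074, ω₂=0.191
apply F[13]=-2.742 → step 14: x=0.102, v=-0.747, θ₁=-0.112, ω₁=0.726, θ₂=-0.070, ω₂=0.221
apply F[14]=-1.993 → step 15: x=0.087, v=-0.762, θ₁=-0.098, ω₁=0.710, θ₂=-0.065, ω₂=0.245
apply F[15]=-1.464 → step 16: x=0.072, v=-0.767, θ₁=-0.084, ω₁=0.682, θ₂=-0.060, ω₂=0.263
apply F[16]=-1.056 → step 17: x=0.057, v=-0.764, θ₁=-0.071, ω₁=0.647, θ₂=-0.055, ω₂=0.275
apply F[17]=-0.714 → step 18: x=0.041, v=-0.755, θ₁=-0.058, ω₁=0.610, θ₂=-0.049, ω₂=0.283
apply F[18]=-0.415 → step 19: x=0.026, v=-0.743, θ₁=-0.046, ω₁=0.571, θ₂=-0.043, ω₂=0.287
apply F[19]=-0.149 → step 20: x=0.012, v=-0.727, θ₁=-0.035, ω₁=0.531, θ₂=-0.038, ω₂=0.287
apply F[20]=+0.090 → step 21: x=-0.003, v=-0.708, θ₁=-0.025, ω₁=0.490, θ₂=-0.032, ω₂=0.284
apply F[21]=+0.300 → step 22: x=-0.017, v=-0.687, θ₁=-0.016, ω₁=0.450, θ₂=-0.026, ω₂=0.278
apply F[22]=+0.487 → step 23: x=-0.030, v=-0.664, θ₁=-0.007, ω₁=0.411, θ₂=-0.021, ω₂=0.270
apply F[23]=+0.650 → step 24: x=-0.043, v=-0.639, θ₁=0.001, ω₁=0.373, θ₂=-0.016, ω₂=0.260
apply F[24]=+0.790 → step 25: x=-0.056, v=-0.614, θ₁=0.008, ω₁=0.335, θ₂=-0.010, ω₂=0.249
apply F[25]=+0.910 → step 26: x=-0.068, v=-0.588, θ₁=0.014, ω₁=0.300, θ₂=-0.006, ω₂=0.236
apply F[26]=+1.011 → step 27: x=-0.079, v=-0.561, θ₁=0.020, ω₁=0.266, θ₂=-0.001, ω₂=0.223
apply F[27]=+1.092 → step 28: x=-0.090, v=-0.535, θ₁=0.025, ω₁=0.234, θ₂=0.003, ω₂=0.209
apply F[28]=+1.157 → step 29: x=-0.101, v=-0.509, θ₁=0.029, ω₁=0.204, θ₂=0.007, ω₂=0.195
apply F[29]=+1.209 → step 30: x=-0.110, v=-0.483, θ₁=0.033, ω₁=0.177, θ₂=0.011, ω₂=0.180
apply F[30]=+1.246 → step 31: x=-0.120, v=-0.458, θ₁=0.036, ω₁=0.151, θ₂=0.015, ω₂=0.166
apply F[31]=+1.274 → step 32: x=-0.129, v=-0.434, θ₁=0.039, ω₁=0.127, θ₂=0.018, ω₂=0.152
apply F[32]=+1.290 → step 33: x=-0.137, v=-0.410, θ₁=0.041, ω₁=0.106, θ₂=0.021, ω₂=0.138
apply F[33]=+1.298 → step 34: x=-0.145, v=-0.388, θ₁=0.043, ω₁=0.087, θ₂=0.023, ω₂=0.124
apply F[34]=+1.299 → step 35: x=-0.153, v=-0.366, θ₁=0.045, ω₁=0.069, θ₂=0.026, ω₂=0.111
apply F[35]=+1.294 → step 36: x=-0.160, v=-0.345, θ₁=0.046, ω₁=0.053, θ₂=0.028, ω₂=0.099
apply F[36]=+1.285 → step 37: x=-0.167, v=-0.325, θ₁=0.047, ω₁=0.039, θ₂=0.030, ω₂=0.087
apply F[37]=+1.270 → step 38: x=-0.173, v=-0.306, θ₁=0.048, ω₁=0.027, θ₂=0.031, ω₂=0.076
Max |angle| over trajectory = 0.166 rad; bound = 0.277 → within bound.

Answer: yes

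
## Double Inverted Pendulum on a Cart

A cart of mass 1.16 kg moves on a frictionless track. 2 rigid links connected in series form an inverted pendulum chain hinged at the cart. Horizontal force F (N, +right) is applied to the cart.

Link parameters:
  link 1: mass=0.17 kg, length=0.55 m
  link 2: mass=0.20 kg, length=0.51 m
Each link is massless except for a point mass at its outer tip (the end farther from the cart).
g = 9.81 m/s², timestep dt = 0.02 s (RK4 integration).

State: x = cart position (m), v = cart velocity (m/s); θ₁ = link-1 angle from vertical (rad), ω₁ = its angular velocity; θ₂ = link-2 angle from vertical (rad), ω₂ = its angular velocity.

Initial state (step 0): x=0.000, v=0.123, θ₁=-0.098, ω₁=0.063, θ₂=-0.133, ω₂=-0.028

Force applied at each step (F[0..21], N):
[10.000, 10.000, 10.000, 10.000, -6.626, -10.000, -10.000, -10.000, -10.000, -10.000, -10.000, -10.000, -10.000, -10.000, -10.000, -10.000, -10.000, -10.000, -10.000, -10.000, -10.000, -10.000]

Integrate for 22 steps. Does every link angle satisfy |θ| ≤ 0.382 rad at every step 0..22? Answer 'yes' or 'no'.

apply F[0]=+10.000 → step 1: x=0.004, v=0.301, θ₁=-0.100, ω₁=-0.281, θ₂=-0.134, ω₂=-0.054
apply F[1]=+10.000 → step 2: x=0.012, v=0.479, θ₁=-0.109, ω₁=-0.629, θ₂=-0.135, ω₂=-0.077
apply F[2]=+10.000 → step 3: x=0.023, v=0.658, θ₁=-0.125, ω₁=-0.986, θ₂=-0.137, ω₂=-0.091
apply F[3]=+10.000 → step 4: x=0.038, v=0.837, θ₁=-0.149, ω₁=-1.357, θ₂=-0.139, ω₂=-0.092
apply F[4]=-6.626 → step 5: x=0.054, v=0.733, θ₁=-0.175, ω₁=-1.236, θ₂=-0.140, ω₂=-0.073
apply F[5]=-10.000 → step 6: x=0.067, v=0.572, θ₁=-0.197, ω₁=-1.036, θ₂=-0.141, ω₂=-0.033
apply F[6]=-10.000 → step 7: x=0.077, v=0.414, θ₁=-0.216, ω₁=-0.858, θ₂=-0.142, ω₂=0.027
apply F[7]=-10.000 → step 8: x=0.084, v=0.257, θ₁=-0.232, ω₁=-0.697, θ₂=-0.140, ω₂=0.104
apply F[8]=-10.000 → step 9: x=0.087, v=0.101, θ₁=-0.244, ω₁=-0.553, θ₂=-0.137, ω₂=0.197
apply F[9]=-10.000 → step 10: x=0.088, v=-0.054, θ₁=-0.254, ω₁=-0.422, θ₂=-0.132, ω₂=0.306
apply F[10]=-10.000 → step 11: x=0.085, v=-0.208, θ₁=-0.261, ω₁=-0.302, θ₂=-0.125, ω₂=0.428
apply F[11]=-10.000 → step 12: x=0.079, v=-0.362, θ₁=-0.266, ω₁=-0.192, θ₂=-0.115, ω₂=0.563
apply F[12]=-10.000 → step 13: x=0.071, v=-0.516, θ₁=-0.269, ω₁=-0.090, θ₂=-0.102, ω₂=0.713
apply F[13]=-10.000 → step 14: x=0.059, v=-0.670, θ₁=-0.270, ω₁=0.006, θ₂=-0.086, ω₂=0.875
apply F[14]=-10.000 → step 15: x=0.044, v=-0.824, θ₁=-0.269, ω₁=0.096, θ₂=-0.067, ω₂=1.051
apply F[15]=-10.000 → step 16: x=0.026, v=-0.978, θ₁=-0.266, ω₁=0.183, θ₂=-0.044, ω₂=1.240
apply F[16]=-10.000 → step 17: x=0.005, v=-1.133, θ₁=-0.261, ω₁=0.267, θ₂=-0.018, ω₂=1.444
apply F[17]=-10.000 → step 18: x=-0.020, v=-1.290, θ₁=-0.255, ω₁=0.351, θ₂=0.013, ω₂=1.661
apply F[18]=-10.000 → step 19: x=-0.047, v=-1.447, θ₁=-0.247, ω₁=0.438, θ₂=0.049, ω₂=1.890
apply F[19]=-10.000 → step 20: x=-0.077, v=-1.605, θ₁=-0.238, ω₁=0.529, θ₂=0.089, ω₂=2.131
apply F[20]=-10.000 → step 21: x=-0.111, v=-1.764, θ₁=-0.226, ω₁=0.628, θ₂=0.134, ω₂=2.381
apply F[21]=-10.000 → step 22: x=-0.148, v=-1.926, θ₁=-0.213, ω₁=0.740, θ₂=0.184, ω₂=2.638
Max |angle| over trajectory = 0.270 rad; bound = 0.382 → within bound.

Answer: yes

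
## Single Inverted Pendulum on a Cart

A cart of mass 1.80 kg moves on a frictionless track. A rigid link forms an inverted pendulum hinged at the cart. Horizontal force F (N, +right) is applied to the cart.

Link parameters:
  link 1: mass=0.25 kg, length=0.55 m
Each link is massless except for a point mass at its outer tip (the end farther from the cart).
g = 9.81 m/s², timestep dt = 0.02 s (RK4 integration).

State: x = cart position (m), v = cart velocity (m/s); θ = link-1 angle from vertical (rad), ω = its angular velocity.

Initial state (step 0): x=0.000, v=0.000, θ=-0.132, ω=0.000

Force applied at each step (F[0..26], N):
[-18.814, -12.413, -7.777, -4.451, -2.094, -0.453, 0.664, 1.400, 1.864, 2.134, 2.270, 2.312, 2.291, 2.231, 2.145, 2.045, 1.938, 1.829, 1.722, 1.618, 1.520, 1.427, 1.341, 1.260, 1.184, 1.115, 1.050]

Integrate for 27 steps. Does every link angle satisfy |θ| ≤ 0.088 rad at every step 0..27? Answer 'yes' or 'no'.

Answer: no

Derivation:
apply F[0]=-18.814 → step 1: x=-0.002, v=-0.205, θ=-0.129, ω=0.323
apply F[1]=-12.413 → step 2: x=-0.007, v=-0.339, θ=-0.120, ω=0.521
apply F[2]=-7.777 → step 3: x=-0.015, v=-0.423, θ=-0.109, ω=0.630
apply F[3]=-4.451 → step 4: x=-0.024, v=-0.469, θ=-0.096, ω=0.678
apply F[4]=-2.094 → step 5: x=-0.034, v=-0.490, θ=-0.082, ω=0.684
apply F[5]=-0.453 → step 6: x=-0.043, v=-0.493, θ=-0.069, ω=0.663
apply F[6]=+0.664 → step 7: x=-0.053, v=-0.484, θ=-0.056, ω=0.625
apply F[7]=+1.400 → step 8: x=-0.063, v=-0.467, θ=-0.044, ω=0.576
apply F[8]=+1.864 → step 9: x=-0.072, v=-0.446, θ=-0.033, ω=0.523
apply F[9]=+2.134 → step 10: x=-0.081, v=-0.421, θ=-0.023, ω=0.469
apply F[10]=+2.270 → step 11: x=-0.089, v=-0.395, θ=-0.014, ω=0.415
apply F[11]=+2.312 → step 12: x=-0.096, v=-0.369, θ=-0.006, ω=0.365
apply F[12]=+2.291 → step 13: x=-0.103, v=-0.344, θ=0.001, ω=0.317
apply F[13]=+2.231 → step 14: x=-0.110, v=-0.319, θ=0.006, ω=0.274
apply F[14]=+2.145 → step 15: x=-0.116, v=-0.296, θ=0.012, ω=0.234
apply F[15]=+2.045 → step 16: x=-0.122, v=-0.273, θ=0.016, ω=0.198
apply F[16]=+1.938 → step 17: x=-0.127, v=-0.252, θ=0.019, ω=0.166
apply F[17]=+1.829 → step 18: x=-0.132, v=-0.232, θ=0.023, ω=0.138
apply F[18]=+1.722 → step 19: x=-0.137, v=-0.214, θ=0.025, ω=0.113
apply F[19]=+1.618 → step 20: x=-0.141, v=-0.197, θ=0.027, ω=0.091
apply F[20]=+1.520 → step 21: x=-0.144, v=-0.181, θ=0.029, ω=0.071
apply F[21]=+1.427 → step 22: x=-0.148, v=-0.166, θ=0.030, ω=0.054
apply F[22]=+1.341 → step 23: x=-0.151, v=-0.151, θ=0.031, ω=0.040
apply F[23]=+1.260 → step 24: x=-0.154, v=-0.138, θ=0.032, ω=0.027
apply F[24]=+1.184 → step 25: x=-0.157, v=-0.126, θ=0.032, ω=0.016
apply F[25]=+1.115 → step 26: x=-0.159, v=-0.114, θ=0.032, ω=0.006
apply F[26]=+1.050 → step 27: x=-0.161, v=-0.104, θ=0.032, ω=-0.002
Max |angle| over trajectory = 0.132 rad; bound = 0.088 → exceeded.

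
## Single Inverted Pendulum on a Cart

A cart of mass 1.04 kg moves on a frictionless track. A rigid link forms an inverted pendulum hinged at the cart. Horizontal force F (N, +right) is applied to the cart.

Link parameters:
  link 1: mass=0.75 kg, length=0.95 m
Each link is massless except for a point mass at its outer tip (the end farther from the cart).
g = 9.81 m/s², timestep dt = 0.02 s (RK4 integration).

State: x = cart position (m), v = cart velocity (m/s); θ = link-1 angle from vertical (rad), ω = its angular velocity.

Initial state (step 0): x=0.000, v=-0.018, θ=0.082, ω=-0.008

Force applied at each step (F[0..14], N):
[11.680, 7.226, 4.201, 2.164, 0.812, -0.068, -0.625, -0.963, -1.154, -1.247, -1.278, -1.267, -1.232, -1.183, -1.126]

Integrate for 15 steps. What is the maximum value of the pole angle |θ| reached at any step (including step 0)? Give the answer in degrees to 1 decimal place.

apply F[0]=+11.680 → step 1: x=0.002, v=0.194, θ=0.080, ω=-0.214
apply F[1]=+7.226 → step 2: x=0.007, v=0.322, θ=0.074, ω=-0.332
apply F[2]=+4.201 → step 3: x=0.014, v=0.392, θ=0.067, ω=-0.391
apply F[3]=+2.164 → step 4: x=0.022, v=0.425, θ=0.059, ω=-0.413
apply F[4]=+0.812 → step 5: x=0.031, v=0.433, θ=0.051, ω=-0.410
apply F[5]=-0.068 → step 6: x=0.039, v=0.425, θ=0.043, ω=-0.392
apply F[6]=-0.625 → step 7: x=0.048, v=0.408, θ=0.035, ω=-0.366
apply F[7]=-0.963 → step 8: x=0.056, v=0.385, θ=0.028, ω=-0.335
apply F[8]=-1.154 → step 9: x=0.063, v=0.359, θ=0.022, ω=-0.303
apply F[9]=-1.247 → step 10: x=0.070, v=0.333, θ=0.016, ω=-0.271
apply F[10]=-1.278 → step 11: x=0.076, v=0.306, θ=0.011, ω=-0.240
apply F[11]=-1.267 → step 12: x=0.082, v=0.281, θ=0.007, ω=-0.211
apply F[12]=-1.232 → step 13: x=0.088, v=0.256, θ=0.003, ω=-0.185
apply F[13]=-1.183 → step 14: x=0.093, v=0.233, θ=-0.001, ω=-0.161
apply F[14]=-1.126 → step 15: x=0.097, v=0.212, θ=-0.004, ω=-0.139
Max |angle| over trajectory = 0.082 rad = 4.7°.

Answer: 4.7°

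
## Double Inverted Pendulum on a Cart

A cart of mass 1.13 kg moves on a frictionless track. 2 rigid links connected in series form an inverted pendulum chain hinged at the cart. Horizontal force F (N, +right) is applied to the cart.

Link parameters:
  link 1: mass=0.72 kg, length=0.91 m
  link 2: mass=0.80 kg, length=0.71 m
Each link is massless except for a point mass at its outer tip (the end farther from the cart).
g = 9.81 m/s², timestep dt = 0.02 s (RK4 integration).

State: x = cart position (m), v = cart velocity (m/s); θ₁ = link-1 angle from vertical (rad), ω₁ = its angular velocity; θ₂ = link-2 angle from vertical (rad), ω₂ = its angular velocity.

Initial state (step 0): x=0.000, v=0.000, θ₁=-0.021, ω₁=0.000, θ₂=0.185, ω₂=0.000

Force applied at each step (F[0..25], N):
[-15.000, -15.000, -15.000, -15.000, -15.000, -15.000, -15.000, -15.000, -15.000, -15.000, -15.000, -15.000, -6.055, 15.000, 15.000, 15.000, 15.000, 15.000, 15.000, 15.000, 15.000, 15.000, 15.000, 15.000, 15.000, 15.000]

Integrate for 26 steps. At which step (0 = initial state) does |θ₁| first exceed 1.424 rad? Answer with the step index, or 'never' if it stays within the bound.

apply F[0]=-15.000 → step 1: x=-0.003, v=-0.260, θ₁=-0.019, ω₁=0.235, θ₂=0.186, ω₂=0.117
apply F[1]=-15.000 → step 2: x=-0.010, v=-0.522, θ₁=-0.012, ω₁=0.473, θ₂=0.190, ω₂=0.230
apply F[2]=-15.000 → step 3: x=-0.023, v=-0.786, θ₁=0.000, ω₁=0.719, θ₂=0.195, ω₂=0.337
apply F[3]=-15.000 → step 4: x=-0.042, v=-1.053, θ₁=0.017, ω₁=0.976, θ₂=0.203, ω₂=0.435
apply F[4]=-15.000 → step 5: x=-0.066, v=-1.325, θ₁=0.039, ω₁=1.246, θ₂=0.213, ω₂=0.519
apply F[5]=-15.000 → step 6: x=-0.095, v=-1.600, θ₁=0.067, ω₁=1.532, θ₂=0.224, ω₂=0.588
apply F[6]=-15.000 → step 7: x=-0.130, v=-1.878, θ₁=0.101, ω₁=1.835, θ₂=0.236, ω₂=0.638
apply F[7]=-15.000 → step 8: x=-0.170, v=-2.157, θ₁=0.141, ω₁=2.153, θ₂=0.249, ω₂=0.668
apply F[8]=-15.000 → step 9: x=-0.216, v=-2.433, θ₁=0.187, ω₁=2.482, θ₂=0.263, ω₂=0.682
apply F[9]=-15.000 → step 10: x=-0.267, v=-2.699, θ₁=0.240, ω₁=2.813, θ₂=0.276, ω₂=0.683
apply F[10]=-15.000 → step 11: x=-0.324, v=-2.949, θ₁=0.299, ω₁=3.136, θ₂=0.290, ω₂=0.682
apply F[11]=-15.000 → step 12: x=-0.385, v=-3.176, θ₁=0.365, ω₁=3.437, θ₂=0.304, ω₂=0.691
apply F[12]=-6.055 → step 13: x=-0.449, v=-3.244, θ₁=0.435, ω₁=3.582, θ₂=0.318, ω₂=0.711
apply F[13]=+15.000 → step 14: x=-0.512, v=-3.010, θ₁=0.506, ω₁=3.459, θ₂=0.332, ω₂=0.689
apply F[14]=+15.000 → step 15: x=-0.570, v=-2.789, θ₁=0.574, ω₁=3.376, θ₂=0.345, ω₂=0.651
apply F[15]=+15.000 → step 16: x=-0.623, v=-2.577, θ₁=0.641, ω₁=3.328, θ₂=0.358, ω₂=0.598
apply F[16]=+15.000 → step 17: x=-0.673, v=-2.371, θ₁=0.707, ω₁=3.311, θ₂=0.369, ω₂=0.533
apply F[17]=+15.000 → step 18: x=-0.718, v=-2.169, θ₁=0.774, ω₁=3.320, θ₂=0.379, ω₂=0.459
apply F[18]=+15.000 → step 19: x=-0.760, v=-1.967, θ₁=0.840, ω₁=3.352, θ₂=0.387, ω₂=0.379
apply F[19]=+15.000 → step 20: x=-0.797, v=-1.763, θ₁=0.908, ω₁=3.403, θ₂=0.394, ω₂=0.296
apply F[20]=+15.000 → step 21: x=-0.830, v=-1.555, θ₁=0.977, ω₁=3.471, θ₂=0.399, ω₂=0.215
apply F[21]=+15.000 → step 22: x=-0.859, v=-1.341, θ₁=1.047, ω₁=3.554, θ₂=0.403, ω₂=0.139
apply F[22]=+15.000 → step 23: x=-0.884, v=-1.118, θ₁=1.119, ω₁=3.652, θ₂=0.405, ω₂=0.071
apply F[23]=+15.000 → step 24: x=-0.904, v=-0.887, θ₁=1.193, ω₁=3.763, θ₂=0.406, ω₂=0.016
apply F[24]=+15.000 → step 25: x=-0.919, v=-0.643, θ₁=1.269, ω₁=3.888, θ₂=0.405, ω₂=-0.023
apply F[25]=+15.000 → step 26: x=-0.929, v=-0.388, θ₁=1.349, ω₁=4.028, θ₂=0.405, ω₂=-0.040
max |θ₁| = 1.349 ≤ 1.424 over all 27 states.

Answer: never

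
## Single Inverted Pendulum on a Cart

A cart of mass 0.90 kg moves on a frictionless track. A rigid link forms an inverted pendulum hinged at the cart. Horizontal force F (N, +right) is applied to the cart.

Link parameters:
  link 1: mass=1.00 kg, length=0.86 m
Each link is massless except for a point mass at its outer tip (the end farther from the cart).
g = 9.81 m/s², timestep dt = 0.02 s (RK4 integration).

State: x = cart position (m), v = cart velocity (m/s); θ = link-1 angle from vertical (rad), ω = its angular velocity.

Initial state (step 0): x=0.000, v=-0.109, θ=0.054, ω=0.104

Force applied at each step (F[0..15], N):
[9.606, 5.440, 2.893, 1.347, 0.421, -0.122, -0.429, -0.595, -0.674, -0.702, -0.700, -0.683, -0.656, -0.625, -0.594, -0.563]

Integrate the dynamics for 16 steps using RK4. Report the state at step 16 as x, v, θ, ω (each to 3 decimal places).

apply F[0]=+9.606 → step 1: x=-0.000, v=0.092, θ=0.054, ω=-0.117
apply F[1]=+5.440 → step 2: x=0.003, v=0.201, θ=0.050, ω=-0.232
apply F[2]=+2.893 → step 3: x=0.007, v=0.255, θ=0.045, ω=-0.283
apply F[3]=+1.347 → step 4: x=0.013, v=0.276, θ=0.039, ω=-0.298
apply F[4]=+0.421 → step 5: x=0.018, v=0.277, θ=0.034, ω=-0.291
apply F[5]=-0.122 → step 6: x=0.024, v=0.268, θ=0.028, ω=-0.273
apply F[6]=-0.429 → step 7: x=0.029, v=0.253, θ=0.023, ω=-0.250
apply F[7]=-0.595 → step 8: x=0.034, v=0.235, θ=0.018, ω=-0.225
apply F[8]=-0.674 → step 9: x=0.038, v=0.217, θ=0.014, ω=-0.200
apply F[9]=-0.702 → step 10: x=0.042, v=0.199, θ=0.010, ω=-0.176
apply F[10]=-0.700 → step 11: x=0.046, v=0.181, θ=0.007, ω=-0.154
apply F[11]=-0.683 → step 12: x=0.050, v=0.165, θ=0.004, ω=-0.134
apply F[12]=-0.656 → step 13: x=0.053, v=0.150, θ=0.001, ω=-0.116
apply F[13]=-0.625 → step 14: x=0.056, v=0.136, θ=-0.001, ω=-0.100
apply F[14]=-0.594 → step 15: x=0.058, v=0.123, θ=-0.003, ω=-0.085
apply F[15]=-0.563 → step 16: x=0.061, v=0.112, θ=-0.004, ω=-0.073

Answer: x=0.061, v=0.112, θ=-0.004, ω=-0.073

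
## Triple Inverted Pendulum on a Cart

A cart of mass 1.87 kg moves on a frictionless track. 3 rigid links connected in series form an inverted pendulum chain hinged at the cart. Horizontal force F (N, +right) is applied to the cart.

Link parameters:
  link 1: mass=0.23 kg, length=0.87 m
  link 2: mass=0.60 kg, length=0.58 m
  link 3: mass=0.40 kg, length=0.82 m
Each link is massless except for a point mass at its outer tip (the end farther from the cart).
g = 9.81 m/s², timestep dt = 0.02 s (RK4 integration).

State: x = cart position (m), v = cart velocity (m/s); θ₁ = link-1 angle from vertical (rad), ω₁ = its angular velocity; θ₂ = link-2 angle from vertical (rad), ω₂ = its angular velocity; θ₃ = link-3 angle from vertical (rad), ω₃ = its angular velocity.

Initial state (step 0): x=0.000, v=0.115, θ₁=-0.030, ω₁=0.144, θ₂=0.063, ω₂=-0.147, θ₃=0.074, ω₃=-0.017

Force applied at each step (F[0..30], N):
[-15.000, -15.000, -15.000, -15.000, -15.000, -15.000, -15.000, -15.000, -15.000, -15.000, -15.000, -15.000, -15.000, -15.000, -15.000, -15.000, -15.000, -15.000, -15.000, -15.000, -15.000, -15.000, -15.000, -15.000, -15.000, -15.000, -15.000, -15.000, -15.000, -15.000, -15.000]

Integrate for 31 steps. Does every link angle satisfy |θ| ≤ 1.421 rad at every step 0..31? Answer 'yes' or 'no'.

apply F[0]=-15.000 → step 1: x=0.001, v=-0.042, θ₁=-0.026, ω₁=0.231, θ₂=0.062, ω₂=0.011, θ₃=0.074, ω₃=-0.012
apply F[1]=-15.000 → step 2: x=-0.002, v=-0.199, θ₁=-0.021, ω₁=0.325, θ₂=0.063, ω₂=0.161, θ₃=0.074, ω₃=-0.008
apply F[2]=-15.000 → step 3: x=-0.007, v=-0.358, θ₁=-0.013, ω₁=0.425, θ₂=0.068, ω₂=0.304, θ₃=0.073, ω₃=-0.005
apply F[3]=-15.000 → step 4: x=-0.016, v=-0.517, θ₁=-0.004, ω₁=0.531, θ₂=0.075, ω₂=0.441, θ₃=0.073, ω₃=-0.004
apply F[4]=-15.000 → step 5: x=-0.028, v=-0.678, θ₁=0.008, ω₁=0.645, θ₂=0.086, ω₂=0.575, θ₃=0.073, ω₃=-0.007
apply F[5]=-15.000 → step 6: x=-0.043, v=-0.840, θ₁=0.022, ω₁=0.768, θ₂=0.098, ω₂=0.703, θ₃=0.073, ω₃=-0.014
apply F[6]=-15.000 → step 7: x=-0.062, v=-1.004, θ₁=0.039, ω₁=0.900, θ₂=0.114, ω₂=0.828, θ₃=0.073, ω₃=-0.025
apply F[7]=-15.000 → step 8: x=-0.083, v=-1.169, θ₁=0.058, ω₁=1.042, θ₂=0.132, ω₂=0.946, θ₃=0.072, ω₃=-0.041
apply F[8]=-15.000 → step 9: x=-0.108, v=-1.336, θ₁=0.081, ω₁=1.197, θ₂=0.152, ω₂=1.057, θ₃=0.071, ω₃=-0.062
apply F[9]=-15.000 → step 10: x=-0.137, v=-1.505, θ₁=0.106, ω₁=1.365, θ₂=0.174, ω₂=1.158, θ₃=0.069, ω₃=-0.086
apply F[10]=-15.000 → step 11: x=-0.169, v=-1.675, θ₁=0.135, ω₁=1.547, θ₂=0.198, ω₂=1.246, θ₃=0.067, ω₃=-0.114
apply F[11]=-15.000 → step 12: x=-0.204, v=-1.845, θ₁=0.168, ω₁=1.746, θ₂=0.223, ω₂=1.318, θ₃=0.065, ω₃=-0.143
apply F[12]=-15.000 → step 13: x=-0.242, v=-2.016, θ₁=0.205, ω₁=1.961, θ₂=0.250, ω₂=1.372, θ₃=0.062, ω₃=-0.170
apply F[13]=-15.000 → step 14: x=-0.284, v=-2.185, θ₁=0.247, ω₁=2.190, θ₂=0.278, ω₂=1.405, θ₃=0.058, ω₃=-0.192
apply F[14]=-15.000 → step 15: x=-0.330, v=-2.351, θ₁=0.293, ω₁=2.430, θ₂=0.306, ω₂=1.419, θ₃=0.054, ω₃=-0.205
apply F[15]=-15.000 → step 16: x=-0.378, v=-2.512, θ₁=0.344, ω₁=2.676, θ₂=0.335, ω₂=1.419, θ₃=0.050, ω₃=-0.204
apply F[16]=-15.000 → step 17: x=-0.430, v=-2.666, θ₁=0.400, ω₁=2.919, θ₂=0.363, ω₂=1.415, θ₃=0.046, ω₃=-0.186
apply F[17]=-15.000 → step 18: x=-0.485, v=-2.810, θ₁=0.461, ω₁=3.148, θ₂=0.392, ω₂=1.422, θ₃=0.043, ω₃=-0.145
apply F[18]=-15.000 → step 19: x=-0.542, v=-2.944, θ₁=0.526, ω₁=3.352, θ₂=0.420, ω₂=1.457, θ₃=0.040, ω₃=-0.081
apply F[19]=-15.000 → step 20: x=-0.603, v=-3.067, θ₁=0.594, ω₁=3.521, θ₂=0.450, ω₂=1.537, θ₃=0.040, ω₃=0.006
apply F[20]=-15.000 → step 21: x=-0.665, v=-3.177, θ₁=0.666, ω₁=3.651, θ₂=0.482, ω₂=1.675, θ₃=0.041, ω₃=0.114
apply F[21]=-15.000 → step 22: x=-0.730, v=-3.277, θ₁=0.740, ω₁=3.741, θ₂=0.518, ω₂=1.875, θ₃=0.044, ω₃=0.242
apply F[22]=-15.000 → step 23: x=-0.796, v=-3.368, θ₁=0.816, ω₁=3.791, θ₂=0.558, ω₂=2.137, θ₃=0.051, ω₃=0.388
apply F[23]=-15.000 → step 24: x=-0.864, v=-3.449, θ₁=0.892, ω₁=3.805, θ₂=0.603, ω₂=2.455, θ₃=0.060, ω₃=0.552
apply F[24]=-15.000 → step 25: x=-0.934, v=-3.521, θ₁=0.968, ω₁=3.785, θ₂=0.656, ω₂=2.821, θ₃=0.073, ω₃=0.735
apply F[25]=-15.000 → step 26: x=-1.005, v=-3.584, θ₁=1.043, ω₁=3.733, θ₂=0.717, ω₂=3.226, θ₃=0.090, ω₃=0.942
apply F[26]=-15.000 → step 27: x=-1.077, v=-3.638, θ₁=1.117, ω₁=3.651, θ₂=0.785, ω₂=3.660, θ₃=0.111, ω₃=1.178
apply F[27]=-15.000 → step 28: x=-1.151, v=-3.682, θ₁=1.189, ω₁=3.542, θ₂=0.863, ω₂=4.109, θ₃=0.137, ω₃=1.450
apply F[28]=-15.000 → step 29: x=-1.224, v=-3.714, θ₁=1.258, ω₁=3.411, θ₂=0.950, ω₂=4.559, θ₃=0.169, ω₃=1.766
apply F[29]=-15.000 → step 30: x=-1.299, v=-3.732, θ₁=1.325, ω₁=3.268, θ₂=1.045, ω₂=4.988, θ₃=0.208, ω₃=2.137
apply F[30]=-15.000 → step 31: x=-1.374, v=-3.734, θ₁=1.389, ω₁=3.129, θ₂=1.149, ω₂=5.365, θ₃=0.255, ω₃=2.570
Max |angle| over trajectory = 1.389 rad; bound = 1.421 → within bound.

Answer: yes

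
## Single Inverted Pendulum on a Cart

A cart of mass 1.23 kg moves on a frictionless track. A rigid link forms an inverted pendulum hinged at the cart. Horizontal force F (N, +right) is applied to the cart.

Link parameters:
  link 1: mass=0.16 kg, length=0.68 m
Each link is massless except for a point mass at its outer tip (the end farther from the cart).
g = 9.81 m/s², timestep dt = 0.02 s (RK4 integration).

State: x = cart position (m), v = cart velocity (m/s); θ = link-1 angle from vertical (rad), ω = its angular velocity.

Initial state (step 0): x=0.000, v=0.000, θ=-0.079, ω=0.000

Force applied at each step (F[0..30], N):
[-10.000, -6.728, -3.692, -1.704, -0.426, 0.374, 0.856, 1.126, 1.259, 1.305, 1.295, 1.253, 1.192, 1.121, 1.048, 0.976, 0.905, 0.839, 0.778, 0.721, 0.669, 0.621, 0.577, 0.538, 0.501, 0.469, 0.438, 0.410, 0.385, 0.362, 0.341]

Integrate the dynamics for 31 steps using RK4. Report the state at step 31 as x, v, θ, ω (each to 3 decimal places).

apply F[0]=-10.000 → step 1: x=-0.002, v=-0.160, θ=-0.077, ω=0.213
apply F[1]=-6.728 → step 2: x=-0.006, v=-0.268, θ=-0.071, ω=0.349
apply F[2]=-3.692 → step 3: x=-0.012, v=-0.326, θ=-0.064, ω=0.415
apply F[3]=-1.704 → step 4: x=-0.019, v=-0.352, θ=-0.055, ω=0.436
apply F[4]=-0.426 → step 5: x=-0.026, v=-0.358, θ=-0.046, ω=0.430
apply F[5]=+0.374 → step 6: x=-0.033, v=-0.351, θ=-0.038, ω=0.407
apply F[6]=+0.856 → step 7: x=-0.040, v=-0.336, θ=-0.030, ω=0.376
apply F[7]=+1.126 → step 8: x=-0.046, v=-0.317, θ=-0.023, ω=0.340
apply F[8]=+1.259 → step 9: x=-0.052, v=-0.296, θ=-0.017, ω=0.304
apply F[9]=+1.305 → step 10: x=-0.058, v=-0.275, θ=-0.011, ω=0.268
apply F[10]=+1.295 → step 11: x=-0.063, v=-0.253, θ=-0.006, ω=0.234
apply F[11]=+1.253 → step 12: x=-0.068, v=-0.233, θ=-0.002, ω=0.203
apply F[12]=+1.192 → step 13: x=-0.073, v=-0.214, θ=0.002, ω=0.175
apply F[13]=+1.121 → step 14: x=-0.077, v=-0.195, θ=0.005, ω=0.149
apply F[14]=+1.048 → step 15: x=-0.080, v=-0.179, θ=0.008, ω=0.126
apply F[15]=+0.976 → step 16: x=-0.084, v=-0.163, θ=0.010, ω=0.106
apply F[16]=+0.905 → step 17: x=-0.087, v=-0.148, θ=0.012, ω=0.088
apply F[17]=+0.839 → step 18: x=-0.090, v=-0.135, θ=0.014, ω=0.072
apply F[18]=+0.778 → step 19: x=-0.092, v=-0.123, θ=0.015, ω=0.058
apply F[19]=+0.721 → step 20: x=-0.095, v=-0.112, θ=0.016, ω=0.046
apply F[20]=+0.669 → step 21: x=-0.097, v=-0.101, θ=0.017, ω=0.036
apply F[21]=+0.621 → step 22: x=-0.099, v=-0.091, θ=0.018, ω=0.027
apply F[22]=+0.577 → step 23: x=-0.101, v=-0.083, θ=0.018, ω=0.019
apply F[23]=+0.538 → step 24: x=-0.102, v=-0.074, θ=0.019, ω=0.012
apply F[24]=+0.501 → step 25: x=-0.104, v=-0.067, θ=0.019, ω=0.006
apply F[25]=+0.469 → step 26: x=-0.105, v=-0.059, θ=0.019, ω=0.001
apply F[26]=+0.438 → step 27: x=-0.106, v=-0.053, θ=0.019, ω=-0.003
apply F[27]=+0.410 → step 28: x=-0.107, v=-0.047, θ=0.019, ω=-0.007
apply F[28]=+0.385 → step 29: x=-0.108, v=-0.041, θ=0.019, ω=-0.010
apply F[29]=+0.362 → step 30: x=-0.109, v=-0.035, θ=0.018, ω=-0.013
apply F[30]=+0.341 → step 31: x=-0.109, v=-0.030, θ=0.018, ω=-0.015

Answer: x=-0.109, v=-0.030, θ=0.018, ω=-0.015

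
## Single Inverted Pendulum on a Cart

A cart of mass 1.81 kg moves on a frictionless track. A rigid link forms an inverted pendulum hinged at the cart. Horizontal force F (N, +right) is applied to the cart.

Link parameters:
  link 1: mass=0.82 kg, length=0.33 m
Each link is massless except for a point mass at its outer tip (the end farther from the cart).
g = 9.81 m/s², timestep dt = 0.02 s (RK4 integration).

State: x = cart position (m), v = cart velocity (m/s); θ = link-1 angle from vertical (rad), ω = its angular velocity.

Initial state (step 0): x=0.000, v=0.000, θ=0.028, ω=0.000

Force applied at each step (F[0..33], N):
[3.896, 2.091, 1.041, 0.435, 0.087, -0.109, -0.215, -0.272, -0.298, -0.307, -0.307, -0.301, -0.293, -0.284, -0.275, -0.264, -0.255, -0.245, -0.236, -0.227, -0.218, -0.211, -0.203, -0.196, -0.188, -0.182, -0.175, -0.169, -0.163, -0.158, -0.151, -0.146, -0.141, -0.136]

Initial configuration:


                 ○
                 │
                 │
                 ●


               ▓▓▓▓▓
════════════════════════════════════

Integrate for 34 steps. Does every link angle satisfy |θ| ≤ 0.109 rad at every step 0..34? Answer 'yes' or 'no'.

apply F[0]=+3.896 → step 1: x=0.000, v=0.041, θ=0.027, ω=-0.106
apply F[1]=+2.091 → step 2: x=0.001, v=0.061, θ=0.024, ω=-0.154
apply F[2]=+1.041 → step 3: x=0.003, v=0.071, θ=0.021, ω=-0.169
apply F[3]=+0.435 → step 4: x=0.004, v=0.074, θ=0.018, ω=-0.167
apply F[4]=+0.087 → step 5: x=0.006, v=0.073, θ=0.015, ω=-0.156
apply F[5]=-0.109 → step 6: x=0.007, v=0.071, θ=0.012, ω=-0.141
apply F[6]=-0.215 → step 7: x=0.009, v=0.068, θ=0.009, ω=-0.125
apply F[7]=-0.272 → step 8: x=0.010, v=0.064, θ=0.007, ω=-0.110
apply F[8]=-0.298 → step 9: x=0.011, v=0.060, θ=0.004, ω=-0.095
apply F[9]=-0.307 → step 10: x=0.012, v=0.057, θ=0.003, ω=-0.082
apply F[10]=-0.307 → step 11: x=0.013, v=0.053, θ=0.001, ω=-0.070
apply F[11]=-0.301 → step 12: x=0.014, v=0.050, θ=-0.000, ω=-0.059
apply F[12]=-0.293 → step 13: x=0.015, v=0.047, θ=-0.001, ω=-0.050
apply F[13]=-0.284 → step 14: x=0.016, v=0.044, θ=-0.002, ω=-0.042
apply F[14]=-0.275 → step 15: x=0.017, v=0.041, θ=-0.003, ω=-0.035
apply F[15]=-0.264 → step 16: x=0.018, v=0.038, θ=-0.003, ω=-0.029
apply F[16]=-0.255 → step 17: x=0.019, v=0.036, θ=-0.004, ω=-0.023
apply F[17]=-0.245 → step 18: x=0.019, v=0.033, θ=-0.004, ω=-0.019
apply F[18]=-0.236 → step 19: x=0.020, v=0.031, θ=-0.005, ω=-0.015
apply F[19]=-0.227 → step 20: x=0.021, v=0.029, θ=-0.005, ω=-0.011
apply F[20]=-0.218 → step 21: x=0.021, v=0.027, θ=-0.005, ω=-0.008
apply F[21]=-0.211 → step 22: x=0.022, v=0.025, θ=-0.005, ω=-0.006
apply F[22]=-0.203 → step 23: x=0.022, v=0.023, θ=-0.005, ω=-0.004
apply F[23]=-0.196 → step 24: x=0.023, v=0.022, θ=-0.005, ω=-0.002
apply F[24]=-0.188 → step 25: x=0.023, v=0.020, θ=-0.006, ω=-0.000
apply F[25]=-0.182 → step 26: x=0.023, v=0.019, θ=-0.006, ω=0.001
apply F[26]=-0.175 → step 27: x=0.024, v=0.017, θ=-0.005, ω=0.002
apply F[27]=-0.169 → step 28: x=0.024, v=0.016, θ=-0.005, ω=0.003
apply F[28]=-0.163 → step 29: x=0.024, v=0.015, θ=-0.005, ω=0.004
apply F[29]=-0.158 → step 30: x=0.025, v=0.013, θ=-0.005, ω=0.004
apply F[30]=-0.151 → step 31: x=0.025, v=0.012, θ=-0.005, ω=0.005
apply F[31]=-0.146 → step 32: x=0.025, v=0.011, θ=-0.005, ω=0.005
apply F[32]=-0.141 → step 33: x=0.025, v=0.010, θ=-0.005, ω=0.006
apply F[33]=-0.136 → step 34: x=0.026, v=0.009, θ=-0.005, ω=0.006
Max |angle| over trajectory = 0.028 rad; bound = 0.109 → within bound.

Answer: yes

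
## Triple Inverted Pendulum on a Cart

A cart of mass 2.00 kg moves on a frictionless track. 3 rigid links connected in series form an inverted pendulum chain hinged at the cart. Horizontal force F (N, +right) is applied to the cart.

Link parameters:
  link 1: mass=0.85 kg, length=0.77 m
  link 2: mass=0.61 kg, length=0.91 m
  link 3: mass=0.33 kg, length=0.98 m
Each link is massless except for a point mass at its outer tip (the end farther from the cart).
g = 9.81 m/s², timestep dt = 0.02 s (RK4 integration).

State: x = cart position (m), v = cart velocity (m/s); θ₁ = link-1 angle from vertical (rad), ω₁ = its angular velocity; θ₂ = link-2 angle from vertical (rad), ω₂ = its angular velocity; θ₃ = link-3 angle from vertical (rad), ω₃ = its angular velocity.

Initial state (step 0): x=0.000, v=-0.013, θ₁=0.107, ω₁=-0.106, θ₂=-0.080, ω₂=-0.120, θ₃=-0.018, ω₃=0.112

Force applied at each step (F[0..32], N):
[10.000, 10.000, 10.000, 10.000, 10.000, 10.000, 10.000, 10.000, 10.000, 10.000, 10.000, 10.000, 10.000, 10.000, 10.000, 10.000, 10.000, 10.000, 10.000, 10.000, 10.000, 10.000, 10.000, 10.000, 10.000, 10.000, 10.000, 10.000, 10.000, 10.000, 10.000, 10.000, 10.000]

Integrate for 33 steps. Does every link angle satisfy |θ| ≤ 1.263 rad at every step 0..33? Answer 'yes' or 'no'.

Answer: yes

Derivation:
apply F[0]=+10.000 → step 1: x=0.001, v=0.069, θ₁=0.105, ω₁=-0.133, θ₂=-0.083, ω₂=-0.212, θ₃=-0.016, ω₃=0.131
apply F[1]=+10.000 → step 2: x=0.003, v=0.151, θ₁=0.102, ω₁=-0.162, θ₂=-0.088, ω₂=-0.304, θ₃=-0.013, ω₃=0.153
apply F[2]=+10.000 → step 3: x=0.007, v=0.233, θ₁=0.098, ω₁=-0.191, θ₂=-0.095, ω₂=-0.399, θ₃=-0.009, ω₃=0.177
apply F[3]=+10.000 → step 4: x=0.012, v=0.317, θ₁=0.094, ω₁=-0.223, θ₂=-0.104, ω₂=-0.495, θ₃=-0.006, ω₃=0.204
apply F[4]=+10.000 → step 5: x=0.019, v=0.401, θ₁=0.089, ω₁=-0.256, θ₂=-0.115, ω₂=-0.595, θ₃=-0.001, ω₃=0.234
apply F[5]=+10.000 → step 6: x=0.028, v=0.487, θ₁=0.084, ω₁=-0.291, θ₂=-0.128, ω₂=-0.698, θ₃=0.004, ω₃=0.269
apply F[6]=+10.000 → step 7: x=0.039, v=0.573, θ₁=0.078, ω₁=-0.329, θ₂=-0.143, ω₂=-0.804, θ₃=0.010, ω₃=0.308
apply F[7]=+10.000 → step 8: x=0.051, v=0.661, θ₁=0.071, ω₁=-0.370, θ₂=-0.160, ω₂=-0.914, θ₃=0.016, ω₃=0.351
apply F[8]=+10.000 → step 9: x=0.065, v=0.751, θ₁=0.063, ω₁=-0.414, θ₂=-0.180, ω₂=-1.028, θ₃=0.024, ω₃=0.399
apply F[9]=+10.000 → step 10: x=0.081, v=0.842, θ₁=0.054, ω₁=-0.462, θ₂=-0.202, ω₂=-1.146, θ₃=0.032, ω₃=0.452
apply F[10]=+10.000 → step 11: x=0.099, v=0.934, θ₁=0.044, ω₁=-0.515, θ₂=-0.226, ω₂=-1.267, θ₃=0.042, ω₃=0.509
apply F[11]=+10.000 → step 12: x=0.118, v=1.029, θ₁=0.033, ω₁=-0.574, θ₂=-0.252, ω₂=-1.391, θ₃=0.052, ω₃=0.570
apply F[12]=+10.000 → step 13: x=0.140, v=1.125, θ₁=0.021, ω₁=-0.640, θ₂=-0.281, ω₂=-1.516, θ₃=0.065, ω₃=0.632
apply F[13]=+10.000 → step 14: x=0.163, v=1.223, θ₁=0.008, ω₁=-0.713, θ₂=-0.313, ω₂=-1.642, θ₃=0.078, ω₃=0.697
apply F[14]=+10.000 → step 15: x=0.189, v=1.323, θ₁=-0.007, ω₁=-0.796, θ₂=-0.347, ω₂=-1.767, θ₃=0.092, ω₃=0.760
apply F[15]=+10.000 → step 16: x=0.216, v=1.425, θ₁=-0.024, ω₁=-0.890, θ₂=-0.384, ω₂=-1.889, θ₃=0.108, ω₃=0.822
apply F[16]=+10.000 → step 17: x=0.246, v=1.528, θ₁=-0.043, ω₁=-0.995, θ₂=-0.423, ω₂=-2.006, θ₃=0.125, ω₃=0.879
apply F[17]=+10.000 → step 18: x=0.278, v=1.633, θ₁=-0.064, ω₁=-1.113, θ₂=-0.464, ω₂=-2.116, θ₃=0.143, ω₃=0.929
apply F[18]=+10.000 → step 19: x=0.311, v=1.740, θ₁=-0.088, ω₁=-1.244, θ₂=-0.507, ω₂=-2.217, θ₃=0.162, ω₃=0.972
apply F[19]=+10.000 → step 20: x=0.347, v=1.848, θ₁=-0.114, ω₁=-1.391, θ₂=-0.552, ω₂=-2.309, θ₃=0.182, ω₃=1.004
apply F[20]=+10.000 → step 21: x=0.385, v=1.957, θ₁=-0.143, ω₁=-1.552, θ₂=-0.599, ω₂=-2.388, θ₃=0.202, ω₃=1.024
apply F[21]=+10.000 → step 22: x=0.425, v=2.067, θ₁=-0.176, ω₁=-1.729, θ₂=-0.648, ω₂=-2.453, θ₃=0.223, ω₃=1.031
apply F[22]=+10.000 → step 23: x=0.468, v=2.176, θ₁=-0.213, ω₁=-1.921, θ₂=-0.697, ω₂=-2.502, θ₃=0.244, ω₃=1.023
apply F[23]=+10.000 → step 24: x=0.513, v=2.284, θ₁=-0.253, ω₁=-2.129, θ₂=-0.748, ω₂=-2.535, θ₃=0.264, ω₃=1.000
apply F[24]=+10.000 → step 25: x=0.559, v=2.391, θ₁=-0.298, ω₁=-2.351, θ₂=-0.799, ω₂=-2.550, θ₃=0.283, ω₃=0.960
apply F[25]=+10.000 → step 26: x=0.608, v=2.493, θ₁=-0.347, ω₁=-2.586, θ₂=-0.850, ω₂=-2.545, θ₃=0.302, ω₃=0.903
apply F[26]=+10.000 → step 27: x=0.659, v=2.591, θ₁=-0.401, ω₁=-2.833, θ₂=-0.900, ω₂=-2.521, θ₃=0.319, ω₃=0.828
apply F[27]=+10.000 → step 28: x=0.712, v=2.681, θ₁=-0.461, ω₁=-3.089, θ₂=-0.950, ω₂=-2.476, θ₃=0.335, ω₃=0.733
apply F[28]=+10.000 → step 29: x=0.766, v=2.761, θ₁=-0.525, ω₁=-3.351, θ₂=-0.999, ω₂=-2.412, θ₃=0.349, ω₃=0.618
apply F[29]=+10.000 → step 30: x=0.822, v=2.828, θ₁=-0.595, ω₁=-3.617, θ₂=-1.047, ω₂=-2.329, θ₃=0.360, ω₃=0.482
apply F[30]=+10.000 → step 31: x=0.879, v=2.881, θ₁=-0.670, ω₁=-3.884, θ₂=-1.092, ω₂=-2.231, θ₃=0.368, ω₃=0.324
apply F[31]=+10.000 → step 32: x=0.937, v=2.914, θ₁=-0.750, ω₁=-4.149, θ₂=-1.136, ω₂=-2.121, θ₃=0.372, ω₃=0.143
apply F[32]=+10.000 → step 33: x=0.996, v=2.927, θ₁=-0.836, ω₁=-4.409, θ₂=-1.177, ω₂=-2.005, θ₃=0.373, ω₃=-0.064
Max |angle| over trajectory = 1.177 rad; bound = 1.263 → within bound.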